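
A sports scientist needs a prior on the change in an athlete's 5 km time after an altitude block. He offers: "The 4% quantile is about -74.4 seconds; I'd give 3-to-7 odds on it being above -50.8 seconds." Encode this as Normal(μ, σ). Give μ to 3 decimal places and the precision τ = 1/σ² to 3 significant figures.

For Normal(μ,σ), the p-quantile is μ + z_p·σ. Here z_{0.04} = -1.751, z_{0.7} = 0.5244.
So -74.4 = μ − 1.751σ and -50.8 = μ + 0.5244σ.
Subtracting: σ = (-50.8 − -74.4)/(0.5244 − (-1.751)) = 10.373.
Then μ = -74.4 − (-1.751)·10.373 = -56.240.
Precision τ = 1/σ² = 1/10.37² = 0.00929.

μ = -56.240, τ = 0.00929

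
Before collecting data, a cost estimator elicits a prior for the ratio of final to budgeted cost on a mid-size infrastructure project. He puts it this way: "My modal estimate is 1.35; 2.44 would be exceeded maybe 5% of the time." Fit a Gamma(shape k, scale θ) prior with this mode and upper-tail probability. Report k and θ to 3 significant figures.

k ≈ 8.95, θ ≈ 0.17

Gamma(k,θ) with k>1 has mode (k−1)θ, so θ = 1.35/(k−1).
Need P(X < 2.44) = 0.95 with θ tied to k this way. Start at k = 2, θ = 1.35: P(X<2.44) ≈ 0.539.
Too low — raise k to concentrate. Iterating converges to k ≈ 8.95.
Then θ = 1.35/(8.95−1) ≈ 0.17.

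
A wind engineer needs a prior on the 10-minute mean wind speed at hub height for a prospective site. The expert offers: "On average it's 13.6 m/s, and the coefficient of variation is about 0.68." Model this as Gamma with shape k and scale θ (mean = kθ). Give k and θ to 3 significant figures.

For Gamma(k, scale θ): mean = kθ, variance = kθ², so CV = 1/√k.
CV = 0.68, hence k = 1/CV² = 2.16.
Then θ = mean/k = 13.6/2.16 = 6.29.

k ≈ 2.16, θ ≈ 6.29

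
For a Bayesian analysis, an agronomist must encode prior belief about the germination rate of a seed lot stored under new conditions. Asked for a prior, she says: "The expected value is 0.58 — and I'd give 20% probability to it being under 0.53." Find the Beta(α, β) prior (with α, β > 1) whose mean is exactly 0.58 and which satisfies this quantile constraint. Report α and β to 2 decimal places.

α ≈ 39.74, β ≈ 28.78

With mean 0.58 fixed, write α = 0.58s, β = 0.42s where s = α+β.
Need P(θ < 0.53) = 0.2 under Beta(0.58s, 0.42s). Normal approximation: (q−m)/√(m(1−m)/s) ≈ z_{0.2} = -0.842, so s ≈ 0.58·0.42·(-0.842)²/(0.53−0.58)² = 69.0.
At s = 69.0: P(θ<0.53) ≈ 0.199. Adjusting to match 0.2 gives s ≈ 68.51.
So α = 0.58·68.51 ≈ 39.74, β = 0.42·68.51 ≈ 28.78.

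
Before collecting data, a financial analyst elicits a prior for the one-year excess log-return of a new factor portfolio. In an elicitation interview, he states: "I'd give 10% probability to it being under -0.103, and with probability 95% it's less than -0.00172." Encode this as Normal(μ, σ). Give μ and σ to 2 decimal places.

For Normal(μ,σ), the p-quantile is μ + z_p·σ. Here z_{0.1} = -1.282, z_{0.95} = 1.645.
So -0.103 = μ − 1.282σ and -0.00172 = μ + 1.645σ.
Subtracting: σ = (-0.00172 − -0.103)/(1.645 − (-1.282)) = 0.03.
Then μ = -0.103 − (-1.282)·0.03 = -0.06.

μ = -0.06, σ = 0.03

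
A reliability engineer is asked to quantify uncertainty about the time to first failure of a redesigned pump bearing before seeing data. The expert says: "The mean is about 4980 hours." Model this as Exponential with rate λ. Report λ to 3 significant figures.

λ ≈ 0.000201

Exponential mean = 1/λ, so λ = 1/4980.0 = 0.000201.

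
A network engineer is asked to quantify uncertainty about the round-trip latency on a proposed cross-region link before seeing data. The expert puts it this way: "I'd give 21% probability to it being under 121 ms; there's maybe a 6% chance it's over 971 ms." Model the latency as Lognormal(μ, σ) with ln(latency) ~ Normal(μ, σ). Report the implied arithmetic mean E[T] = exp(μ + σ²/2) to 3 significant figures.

If T ~ Lognormal(μ,σ) then ln T ~ Normal(μ,σ), so the p-quantile of ln T is μ + z_p·σ.
ln(121) = 4.796 and ln(971) = 6.878; z_{0.21} = -0.8064, z_{0.94} = 1.555.
σ = (6.878 − 4.796)/(1.555 − (-0.8064)) = 0.882.
μ = 4.796 − (-0.8064)·0.882 = 5.507.
E[T] = exp(μ + σ²/2) = exp(5.507 + 0.3889) = 364 ms.

E[T] ≈ 364 ms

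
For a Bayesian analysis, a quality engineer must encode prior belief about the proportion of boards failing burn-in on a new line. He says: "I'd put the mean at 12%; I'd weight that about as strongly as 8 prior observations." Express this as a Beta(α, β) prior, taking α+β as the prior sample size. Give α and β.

Under the effective-sample-size interpretation, Beta(α, β) has prior mean α/(α+β) and prior sample size α+β.
So α+β = 8 and α/(α+β) = 0.12, giving α = 0.12·8 = 0.96 and β = 8 − 0.96 = 7.04.

α = 0.96, β = 7.04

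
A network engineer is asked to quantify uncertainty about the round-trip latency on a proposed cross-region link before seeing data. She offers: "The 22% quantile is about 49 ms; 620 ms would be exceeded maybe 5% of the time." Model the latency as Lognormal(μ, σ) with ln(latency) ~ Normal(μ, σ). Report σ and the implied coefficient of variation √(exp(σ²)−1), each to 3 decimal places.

If T ~ Lognormal(μ,σ) then ln T ~ Normal(μ,σ), so the p-quantile of ln T is μ + z_p·σ.
ln(49) = 3.892 and ln(620) = 6.43; z_{0.22} = -0.7722, z_{0.95} = 1.645.
σ = (6.43 − 3.892)/(1.645 − (-0.7722)) = 1.050.
μ = 3.892 − (-0.7722)·1.050 = 4.703.
CV = √(exp(σ²)−1) = √(exp(1.1025)−1) = 1.418.

σ ≈ 1.050, CV ≈ 1.418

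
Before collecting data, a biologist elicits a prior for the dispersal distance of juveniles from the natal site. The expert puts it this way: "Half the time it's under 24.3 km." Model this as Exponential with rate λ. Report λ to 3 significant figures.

λ ≈ 0.0285

Exponential median = ln 2 / λ, so λ = ln 2 / 24.3 = 0.0285.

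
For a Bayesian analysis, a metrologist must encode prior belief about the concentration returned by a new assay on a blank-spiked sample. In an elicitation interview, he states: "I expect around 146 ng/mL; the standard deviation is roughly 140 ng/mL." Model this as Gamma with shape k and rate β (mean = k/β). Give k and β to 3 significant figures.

k ≈ 1.09, β ≈ 0.00745

For Gamma(k, rate β): mean = k/β, variance = k/β², so CV = 1/√k.
CV = SD/mean = 140/146 = 0.9589, hence k = 1/CV² = 1.09.
Then β = k/mean = 1.09/146 = 0.00745.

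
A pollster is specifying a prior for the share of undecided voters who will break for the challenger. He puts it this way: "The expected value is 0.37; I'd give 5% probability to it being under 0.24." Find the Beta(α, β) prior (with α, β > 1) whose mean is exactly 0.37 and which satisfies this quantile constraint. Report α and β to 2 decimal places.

α ≈ 12.56, β ≈ 21.39

With mean 0.37 fixed, write α = 0.37s, β = 0.63s where s = α+β.
Need P(θ < 0.24) = 0.05 under Beta(0.37s, 0.63s). Normal approximation: (q−m)/√(m(1−m)/s) ≈ z_{0.05} = -1.64, so s ≈ 0.37·0.63·(-1.64)²/(0.24−0.37)² = 37.3.
At s = 37.3: P(θ<0.24) ≈ 0.042. Adjusting to match 0.05 gives s ≈ 33.96.
So α = 0.37·33.96 ≈ 12.56, β = 0.63·33.96 ≈ 21.39.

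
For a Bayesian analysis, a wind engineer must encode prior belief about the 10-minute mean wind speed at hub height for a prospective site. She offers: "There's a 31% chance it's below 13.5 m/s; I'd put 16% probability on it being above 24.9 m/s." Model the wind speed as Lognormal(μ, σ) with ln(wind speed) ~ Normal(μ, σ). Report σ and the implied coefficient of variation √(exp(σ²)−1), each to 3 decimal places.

If T ~ Lognormal(μ,σ) then ln T ~ Normal(μ,σ), so the p-quantile of ln T is μ + z_p·σ.
ln(13.5) = 2.603 and ln(24.9) = 3.215; z_{0.31} = -0.4959, z_{0.84} = 0.9945.
σ = (3.215 − 2.603)/(0.9945 − (-0.4959)) = 0.411.
μ = 2.603 − (-0.4959)·0.411 = 2.806.
CV = √(exp(σ²)−1) = √(exp(0.1687)−1) = 0.429.

σ ≈ 0.411, CV ≈ 0.429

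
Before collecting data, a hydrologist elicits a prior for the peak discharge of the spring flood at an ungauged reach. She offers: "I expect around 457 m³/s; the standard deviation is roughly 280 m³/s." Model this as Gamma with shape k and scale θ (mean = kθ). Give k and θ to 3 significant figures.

k ≈ 2.66, θ ≈ 172

For Gamma(k, scale θ): mean = kθ, variance = kθ², so CV = 1/√k.
CV = SD/mean = 280/457 = 0.6127, hence k = 1/CV² = 2.66.
Then θ = mean/k = 457/2.66 = 172.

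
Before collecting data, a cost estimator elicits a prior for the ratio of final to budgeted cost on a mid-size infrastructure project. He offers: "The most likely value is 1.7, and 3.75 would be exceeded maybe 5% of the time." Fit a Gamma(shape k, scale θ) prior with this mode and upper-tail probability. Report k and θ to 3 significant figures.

Gamma(k,θ) with k>1 has mode (k−1)θ, so θ = 1.7/(k−1).
Need P(X < 3.75) = 0.95 with θ tied to k this way. Start at k = 2, θ = 1.7: P(X<3.75) ≈ 0.647.
Too low — raise k to concentrate. Iterating converges to k ≈ 5.39.
Then θ = 1.7/(5.39−1) ≈ 0.387.

k ≈ 5.39, θ ≈ 0.387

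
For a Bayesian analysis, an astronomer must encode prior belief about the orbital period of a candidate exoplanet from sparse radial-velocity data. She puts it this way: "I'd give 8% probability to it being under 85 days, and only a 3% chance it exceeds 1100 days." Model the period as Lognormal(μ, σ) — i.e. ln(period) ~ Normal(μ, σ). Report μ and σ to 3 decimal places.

If T ~ Lognormal(μ,σ) then ln T ~ Normal(μ,σ), so the p-quantile of ln T is μ + z_p·σ.
ln(85) = 4.443 and ln(1100) = 7.003; z_{0.08} = -1.405, z_{0.97} = 1.881.
σ = (7.003 − 4.443)/(1.881 − (-1.405)) = 0.779.
μ = 4.443 − (-1.405)·0.779 = 5.538.

μ ≈ 5.538, σ ≈ 0.779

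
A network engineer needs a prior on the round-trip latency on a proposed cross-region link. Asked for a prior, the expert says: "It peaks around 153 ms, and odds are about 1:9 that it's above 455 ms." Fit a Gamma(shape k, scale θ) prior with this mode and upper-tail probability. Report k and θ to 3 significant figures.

k ≈ 2.6, θ ≈ 95.5

Gamma(k,θ) with k>1 has mode (k−1)θ, so θ = 153/(k−1).
Need P(X < 455) = 0.9 with θ tied to k this way. Start at k = 2, θ = 153: P(X<455) ≈ 0.797.
Too low — raise k to concentrate. Iterating converges to k ≈ 2.6.
Then θ = 153/(2.6−1) ≈ 95.5.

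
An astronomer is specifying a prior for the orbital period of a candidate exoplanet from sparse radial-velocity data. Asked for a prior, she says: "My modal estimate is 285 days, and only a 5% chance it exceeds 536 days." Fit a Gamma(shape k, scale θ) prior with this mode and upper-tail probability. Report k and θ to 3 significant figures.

k ≈ 7.97, θ ≈ 40.9

Gamma(k,θ) with k>1 has mode (k−1)θ, so θ = 285/(k−1).
Need P(X < 536) = 0.95 with θ tied to k this way. Start at k = 2, θ = 285: P(X<536) ≈ 0.561.
Too low — raise k to concentrate. Iterating converges to k ≈ 7.97.
Then θ = 285/(7.97−1) ≈ 40.9.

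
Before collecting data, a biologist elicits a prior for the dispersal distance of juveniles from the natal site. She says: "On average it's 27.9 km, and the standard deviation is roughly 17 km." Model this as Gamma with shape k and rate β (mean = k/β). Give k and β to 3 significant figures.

k ≈ 2.69, β ≈ 0.0965

For Gamma(k, rate β): mean = k/β, variance = k/β², so CV = 1/√k.
CV = SD/mean = 17/27.9 = 0.6093, hence k = 1/CV² = 2.69.
Then β = k/mean = 2.69/27.9 = 0.0965.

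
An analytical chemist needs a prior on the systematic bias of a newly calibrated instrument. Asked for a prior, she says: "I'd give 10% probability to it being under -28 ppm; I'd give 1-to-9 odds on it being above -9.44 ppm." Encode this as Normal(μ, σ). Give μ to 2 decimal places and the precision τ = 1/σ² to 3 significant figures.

For Normal(μ,σ), the p-quantile is μ + z_p·σ. Here z_{0.1} = -1.282, z_{0.9} = 1.282.
So -28 = μ − 1.282σ and -9.44 = μ + 1.282σ.
Subtracting: σ = (-9.44 − -28)/(1.282 − (-1.282)) = 7.24.
Then μ = -28 − (-1.282)·7.24 = -18.72.
Precision τ = 1/σ² = 1/7.241² = 0.0191.

μ = -18.72, τ = 0.0191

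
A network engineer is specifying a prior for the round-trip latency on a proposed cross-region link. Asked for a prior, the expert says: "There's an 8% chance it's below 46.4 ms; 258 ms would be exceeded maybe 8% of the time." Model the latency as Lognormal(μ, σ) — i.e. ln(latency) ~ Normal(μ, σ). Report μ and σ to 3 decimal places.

If T ~ Lognormal(μ,σ) then ln T ~ Normal(μ,σ), so the p-quantile of ln T is μ + z_p·σ.
ln(46.4) = 3.837 and ln(258) = 5.553; z_{0.08} = -1.405, z_{0.92} = 1.405.
σ = (5.553 − 3.837)/(1.405 − (-1.405)) = 0.611.
μ = 3.837 − (-1.405)·0.611 = 4.695.

μ ≈ 4.695, σ ≈ 0.611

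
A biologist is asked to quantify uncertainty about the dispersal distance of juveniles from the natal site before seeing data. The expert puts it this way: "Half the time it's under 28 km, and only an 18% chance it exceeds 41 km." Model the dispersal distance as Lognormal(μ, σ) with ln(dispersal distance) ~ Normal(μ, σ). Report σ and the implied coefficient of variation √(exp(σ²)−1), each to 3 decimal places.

σ ≈ 0.417, CV ≈ 0.435

If T ~ Lognormal(μ,σ) then ln T ~ Normal(μ,σ), so the p-quantile of ln T is μ + z_p·σ.
ln(28) = 3.332 and ln(41) = 3.714; z_{0.5} = 0, z_{0.82} = 0.9154.
σ = (3.714 − 3.332)/(0.9154 − (0)) = 0.417.
μ = 3.332 − (0)·0.417 = 3.332.
CV = √(exp(σ²)−1) = √(exp(0.1736)−1) = 0.435.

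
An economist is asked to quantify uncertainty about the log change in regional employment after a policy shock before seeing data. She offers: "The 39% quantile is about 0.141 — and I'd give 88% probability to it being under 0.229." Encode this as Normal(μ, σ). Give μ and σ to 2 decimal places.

The p-quantile of Normal(μ,σ) is μ + z_p·σ, with z_{0.39} = -0.2793 and z_{0.88} = 1.175.
Eliminate σ: μ = (z₂·x₁ − z₁·x₂)/(z₂ − z₁) = (1.175·0.141 − (-0.2793)·0.229)/1.454 = 0.16.
Then σ = (x₂ − x₁)/(z₂ − z₁) = (0.229 − 0.141)/1.454 = 0.06.

μ = 0.16, σ = 0.06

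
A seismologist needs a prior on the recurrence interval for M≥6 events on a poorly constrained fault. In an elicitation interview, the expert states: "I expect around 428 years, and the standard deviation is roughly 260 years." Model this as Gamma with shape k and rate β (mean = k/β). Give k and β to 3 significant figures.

For Gamma(k, rate β): mean = k/β, variance = k/β², so CV = 1/√k.
CV = SD/mean = 260/428 = 0.6075, hence k = 1/CV² = 2.71.
Then β = k/mean = 2.71/428 = 0.00633.

k ≈ 2.71, β ≈ 0.00633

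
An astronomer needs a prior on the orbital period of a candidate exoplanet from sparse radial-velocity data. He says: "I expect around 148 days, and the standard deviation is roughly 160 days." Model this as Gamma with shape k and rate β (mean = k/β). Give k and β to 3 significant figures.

For Gamma(k, rate β): mean = k/β, variance = k/β², so CV = 1/√k.
CV = SD/mean = 160/148 = 1.081, hence k = 1/CV² = 0.856.
Then β = k/mean = 0.856/148 = 0.00578.

k ≈ 0.856, β ≈ 0.00578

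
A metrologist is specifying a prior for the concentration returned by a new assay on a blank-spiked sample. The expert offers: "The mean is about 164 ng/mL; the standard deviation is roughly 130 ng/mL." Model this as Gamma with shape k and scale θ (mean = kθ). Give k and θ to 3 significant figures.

For Gamma(k, scale θ): mean = kθ, variance = kθ², so CV = 1/√k.
CV = SD/mean = 130/164 = 0.7927, hence k = 1/CV² = 1.59.
Then θ = mean/k = 164/1.59 = 103.

k ≈ 1.59, θ ≈ 103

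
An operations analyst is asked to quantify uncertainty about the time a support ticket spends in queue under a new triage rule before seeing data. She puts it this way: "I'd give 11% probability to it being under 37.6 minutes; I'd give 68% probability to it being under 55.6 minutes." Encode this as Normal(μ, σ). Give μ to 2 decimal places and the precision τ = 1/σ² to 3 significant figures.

μ = 50.63, τ = 0.00886

For Normal(μ,σ), the p-quantile is μ + z_p·σ. Here z_{0.11} = -1.227, z_{0.68} = 0.4677.
So 37.6 = μ − 1.227σ and 55.6 = μ + 0.4677σ.
Subtracting: σ = (55.6 − 37.6)/(0.4677 − (-1.227)) = 10.62.
Then μ = 37.6 − (-1.227)·10.62 = 50.63.
Precision τ = 1/σ² = 1/10.62² = 0.00886.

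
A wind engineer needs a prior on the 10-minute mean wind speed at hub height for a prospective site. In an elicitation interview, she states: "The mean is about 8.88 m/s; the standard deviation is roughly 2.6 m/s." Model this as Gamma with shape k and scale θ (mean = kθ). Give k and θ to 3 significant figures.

k ≈ 11.7, θ ≈ 0.761

For Gamma(k, scale θ): mean = kθ, variance = kθ², so CV = 1/√k.
CV = SD/mean = 2.6/8.88 = 0.2928, hence k = 1/CV² = 11.7.
Then θ = mean/k = 8.88/11.7 = 0.761.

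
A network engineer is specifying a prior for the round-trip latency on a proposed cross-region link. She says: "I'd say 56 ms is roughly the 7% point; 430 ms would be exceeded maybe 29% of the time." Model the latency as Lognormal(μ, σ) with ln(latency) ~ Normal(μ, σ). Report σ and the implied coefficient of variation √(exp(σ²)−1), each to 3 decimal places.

σ ≈ 1.005, CV ≈ 1.320

If T ~ Lognormal(μ,σ) then ln T ~ Normal(μ,σ), so the p-quantile of ln T is μ + z_p·σ.
ln(56) = 4.025 and ln(430) = 6.064; z_{0.07} = -1.476, z_{0.71} = 0.5534.
σ = (6.064 − 4.025)/(0.5534 − (-1.476)) = 1.005.
μ = 4.025 − (-1.476)·1.005 = 5.508.
CV = √(exp(σ²)−1) = √(exp(1.0091)−1) = 1.320.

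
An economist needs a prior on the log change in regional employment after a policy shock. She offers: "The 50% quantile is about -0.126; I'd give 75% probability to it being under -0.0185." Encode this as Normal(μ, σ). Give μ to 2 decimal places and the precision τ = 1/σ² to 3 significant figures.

μ = -0.13, τ = 39.4

For Normal(μ,σ), the p-quantile is μ + z_p·σ. Here z_{0.5} = 0, z_{0.75} = 0.6745.
So -0.126 = μ + 0σ and -0.0185 = μ + 0.6745σ.
Subtracting: σ = (-0.0185 − -0.126)/(0.6745 − (0)) = 0.16.
Then μ = -0.126 − (0)·0.16 = -0.13.
Precision τ = 1/σ² = 1/0.1594² = 39.4.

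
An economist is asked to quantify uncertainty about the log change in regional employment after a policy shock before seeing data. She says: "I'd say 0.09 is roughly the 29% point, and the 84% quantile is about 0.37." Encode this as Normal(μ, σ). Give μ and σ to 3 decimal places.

μ = 0.190, σ = 0.181

For Normal(μ,σ), the p-quantile is μ + z_p·σ. Here z_{0.29} = -0.5534, z_{0.84} = 0.9945.
So 0.09 = μ − 0.5534σ and 0.37 = μ + 0.9945σ.
Subtracting: σ = (0.37 − 0.09)/(0.9945 − (-0.5534)) = 0.181.
Then μ = 0.09 − (-0.5534)·0.181 = 0.190.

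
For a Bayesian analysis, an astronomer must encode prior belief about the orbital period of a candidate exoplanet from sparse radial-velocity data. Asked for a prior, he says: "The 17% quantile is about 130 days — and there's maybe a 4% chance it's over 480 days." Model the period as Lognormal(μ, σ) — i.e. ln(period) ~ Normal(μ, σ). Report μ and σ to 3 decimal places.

If T ~ Lognormal(μ,σ) then ln T ~ Normal(μ,σ), so the p-quantile of ln T is μ + z_p·σ.
ln(130) = 4.868 and ln(480) = 6.174; z_{0.17} = -0.9542, z_{0.96} = 1.751.
σ = (6.174 − 4.868)/(1.751 − (-0.9542)) = 0.483.
μ = 4.868 − (-0.9542)·0.483 = 5.328.

μ ≈ 5.328, σ ≈ 0.483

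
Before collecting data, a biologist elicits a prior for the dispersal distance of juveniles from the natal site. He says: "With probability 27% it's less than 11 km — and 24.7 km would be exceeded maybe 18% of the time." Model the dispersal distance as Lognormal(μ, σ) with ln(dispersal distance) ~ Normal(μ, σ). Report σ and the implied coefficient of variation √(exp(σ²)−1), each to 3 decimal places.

σ ≈ 0.529, CV ≈ 0.569

If T ~ Lognormal(μ,σ) then ln T ~ Normal(μ,σ), so the p-quantile of ln T is μ + z_p·σ.
ln(11) = 2.398 and ln(24.7) = 3.207; z_{0.27} = -0.6128, z_{0.82} = 0.9154.
σ = (3.207 − 2.398)/(0.9154 − (-0.6128)) = 0.529.
μ = 2.398 − (-0.6128)·0.529 = 2.722.
CV = √(exp(σ²)−1) = √(exp(0.2802)−1) = 0.569.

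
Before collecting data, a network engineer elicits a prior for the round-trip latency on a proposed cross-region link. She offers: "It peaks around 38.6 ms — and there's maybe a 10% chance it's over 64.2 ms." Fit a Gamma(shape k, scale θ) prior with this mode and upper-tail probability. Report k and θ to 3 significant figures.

k ≈ 8.3, θ ≈ 5.29

Gamma(k,θ) with k>1 has mode (k−1)θ, so θ = 38.6/(k−1).
Need P(X < 64.2) = 0.9 with θ tied to k this way. Start at k = 2, θ = 38.6: P(X<64.2) ≈ 0.495.
Too low — raise k to concentrate. Iterating converges to k ≈ 8.3.
Then θ = 38.6/(8.3−1) ≈ 5.29.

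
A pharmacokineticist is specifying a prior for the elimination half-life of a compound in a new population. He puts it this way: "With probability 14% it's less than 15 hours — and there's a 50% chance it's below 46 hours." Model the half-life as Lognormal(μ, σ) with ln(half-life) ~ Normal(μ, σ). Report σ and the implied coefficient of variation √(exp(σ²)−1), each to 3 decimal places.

σ ≈ 1.037, CV ≈ 1.390

If T ~ Lognormal(μ,σ) then ln T ~ Normal(μ,σ), so the p-quantile of ln T is μ + z_p·σ.
ln(15) = 2.708 and ln(46) = 3.829; z_{0.14} = -1.08, z_{0.5} = 0.
σ = (3.829 − 2.708)/(0 − (-1.08)) = 1.037.
μ = 2.708 − (-1.08)·1.037 = 3.829.
CV = √(exp(σ²)−1) = √(exp(1.0759)−1) = 1.390.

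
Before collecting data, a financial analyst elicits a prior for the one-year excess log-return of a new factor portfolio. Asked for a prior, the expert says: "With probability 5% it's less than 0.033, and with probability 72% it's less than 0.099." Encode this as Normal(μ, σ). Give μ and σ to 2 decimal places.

μ = 0.08, σ = 0.03

For Normal(μ,σ), the p-quantile is μ + z_p·σ. Here z_{0.05} = -1.645, z_{0.72} = 0.5828.
So 0.033 = μ − 1.645σ and 0.099 = μ + 0.5828σ.
Subtracting: σ = (0.099 − 0.033)/(0.5828 − (-1.645)) = 0.03.
Then μ = 0.033 − (-1.645)·0.03 = 0.08.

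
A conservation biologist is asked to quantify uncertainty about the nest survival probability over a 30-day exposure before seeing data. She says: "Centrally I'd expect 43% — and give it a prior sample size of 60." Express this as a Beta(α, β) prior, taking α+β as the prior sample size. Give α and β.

Under the effective-sample-size interpretation, Beta(α, β) has prior mean α/(α+β) and prior sample size α+β.
So α+β = 60 and α/(α+β) = 0.43, giving α = 0.43·60 = 25.8 and β = 60 − 25.8 = 34.2.

α = 25.8, β = 34.2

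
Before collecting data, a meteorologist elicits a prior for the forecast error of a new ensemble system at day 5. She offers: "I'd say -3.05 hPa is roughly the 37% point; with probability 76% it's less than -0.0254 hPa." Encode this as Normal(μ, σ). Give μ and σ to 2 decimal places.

The p-quantile of Normal(μ,σ) is μ + z_p·σ, with z_{0.37} = -0.3319 and z_{0.76} = 0.7063.
Eliminate σ: μ = (z₂·x₁ − z₁·x₂)/(z₂ − z₁) = (0.7063·-3.05 − (-0.3319)·-0.0254)/1.038 = -2.08.
Then σ = (x₂ − x₁)/(z₂ − z₁) = (-0.0254 − -3.05)/1.038 = 2.91.

μ = -2.08, σ = 2.91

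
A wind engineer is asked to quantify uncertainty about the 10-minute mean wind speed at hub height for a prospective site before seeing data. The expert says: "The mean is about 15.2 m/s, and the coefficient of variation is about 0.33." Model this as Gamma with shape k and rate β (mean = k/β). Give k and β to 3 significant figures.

For Gamma(k, rate β): mean = k/β, variance = k/β², so CV = 1/√k.
CV = 0.33, hence k = 1/CV² = 9.18.
Then β = k/mean = 9.18/15.2 = 0.604.

k ≈ 9.18, β ≈ 0.604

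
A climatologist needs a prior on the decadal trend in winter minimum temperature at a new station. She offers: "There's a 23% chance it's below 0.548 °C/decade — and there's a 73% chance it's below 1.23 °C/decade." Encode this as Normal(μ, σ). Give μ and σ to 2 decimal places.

μ = 0.92, σ = 0.50

The p-quantile of Normal(μ,σ) is μ + z_p·σ, with z_{0.23} = -0.7388 and z_{0.73} = 0.6128.
Eliminate σ: μ = (z₂·x₁ − z₁·x₂)/(z₂ − z₁) = (0.6128·0.548 − (-0.7388)·1.23)/1.352 = 0.92.
Then σ = (x₂ − x₁)/(z₂ − z₁) = (1.23 − 0.548)/1.352 = 0.50.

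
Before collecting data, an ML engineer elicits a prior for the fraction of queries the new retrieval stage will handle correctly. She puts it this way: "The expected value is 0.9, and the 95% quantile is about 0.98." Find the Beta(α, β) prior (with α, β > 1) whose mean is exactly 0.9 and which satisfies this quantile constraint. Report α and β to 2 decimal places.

With mean 0.9 fixed, write α = 0.9s, β = 0.1s where s = α+β.
Need P(θ < 0.98) = 0.95 under Beta(0.9s, 0.1s). Normal approximation: (q−m)/√(m(1−m)/s) ≈ z_{0.95} = 1.64, so s ≈ 0.9·0.1·(1.64)²/(0.98−0.9)² = 38.0.
At s = 38.0: P(θ<0.98) ≈ 0.991. Adjusting to match 0.95 gives s ≈ 20.85.
So α = 0.9·20.85 ≈ 18.76, β = 0.1·20.85 ≈ 2.08.

α ≈ 18.76, β ≈ 2.08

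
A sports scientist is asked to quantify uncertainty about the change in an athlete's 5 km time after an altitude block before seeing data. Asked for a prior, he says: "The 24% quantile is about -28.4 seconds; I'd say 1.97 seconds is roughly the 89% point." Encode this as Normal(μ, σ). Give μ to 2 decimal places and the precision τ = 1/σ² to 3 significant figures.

For Normal(μ,σ), the p-quantile is μ + z_p·σ. Here z_{0.24} = -0.7063, z_{0.89} = 1.227.
So -28.4 = μ − 0.7063σ and 1.97 = μ + 1.227σ.
Subtracting: σ = (1.97 − -28.4)/(1.227 − (-0.7063)) = 15.71.
Then μ = -28.4 − (-0.7063)·15.71 = -17.30.
Precision τ = 1/σ² = 1/15.71² = 0.00405.

μ = -17.30, τ = 0.00405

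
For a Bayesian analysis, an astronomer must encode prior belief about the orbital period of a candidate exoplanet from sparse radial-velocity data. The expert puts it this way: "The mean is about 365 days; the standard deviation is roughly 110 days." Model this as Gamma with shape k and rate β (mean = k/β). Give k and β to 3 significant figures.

For Gamma(k, rate β): mean = k/β, variance = k/β², so CV = 1/√k.
CV = SD/mean = 110/365 = 0.3014, hence k = 1/CV² = 11.
Then β = k/mean = 11/365 = 0.0302.

k ≈ 11, β ≈ 0.0302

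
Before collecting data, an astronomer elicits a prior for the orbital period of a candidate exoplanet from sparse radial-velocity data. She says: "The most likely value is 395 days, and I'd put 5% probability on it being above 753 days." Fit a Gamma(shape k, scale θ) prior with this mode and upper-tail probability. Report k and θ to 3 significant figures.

Gamma(k,θ) with k>1 has mode (k−1)θ, so θ = 395/(k−1).
Need P(X < 753) = 0.95 with θ tied to k this way. Start at k = 2, θ = 395: P(X<753) ≈ 0.568.
Too low — raise k to concentrate. Iterating converges to k ≈ 7.68.
Then θ = 395/(7.68−1) ≈ 59.2.

k ≈ 7.68, θ ≈ 59.2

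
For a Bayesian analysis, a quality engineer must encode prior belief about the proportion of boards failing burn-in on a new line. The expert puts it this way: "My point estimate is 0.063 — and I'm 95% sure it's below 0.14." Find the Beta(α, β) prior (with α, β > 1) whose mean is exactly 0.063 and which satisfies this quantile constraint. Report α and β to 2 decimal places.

α ≈ 2.26, β ≈ 33.56

With mean 0.063 fixed, write α = 0.063s, β = 0.937s where s = α+β.
Need P(θ < 0.14) = 0.95 under Beta(0.063s, 0.937s). Normal approximation: (q−m)/√(m(1−m)/s) ≈ z_{0.95} = 1.64, so s ≈ 0.063·0.937·(1.64)²/(0.14−0.063)² = 26.9.
At s = 26.9: P(θ<0.14) ≈ 0.930. Adjusting to match 0.95 gives s ≈ 35.81.
So α = 0.063·35.81 ≈ 2.26, β = 0.937·35.81 ≈ 33.56.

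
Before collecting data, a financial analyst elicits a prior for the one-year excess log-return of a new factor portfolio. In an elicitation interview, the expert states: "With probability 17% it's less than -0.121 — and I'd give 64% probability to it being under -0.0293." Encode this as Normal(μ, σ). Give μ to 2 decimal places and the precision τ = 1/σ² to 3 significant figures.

μ = -0.05, τ = 205

The p-quantile of Normal(μ,σ) is μ + z_p·σ, with z_{0.17} = -0.9542 and z_{0.64} = 0.3585.
Eliminate σ: μ = (z₂·x₁ − z₁·x₂)/(z₂ − z₁) = (0.3585·-0.121 − (-0.9542)·-0.0293)/1.313 = -0.05.
Then σ = (x₂ − x₁)/(z₂ − z₁) = (-0.0293 − -0.121)/1.313 = 0.07.
Precision τ = 1/σ² = 1/0.06986² = 205.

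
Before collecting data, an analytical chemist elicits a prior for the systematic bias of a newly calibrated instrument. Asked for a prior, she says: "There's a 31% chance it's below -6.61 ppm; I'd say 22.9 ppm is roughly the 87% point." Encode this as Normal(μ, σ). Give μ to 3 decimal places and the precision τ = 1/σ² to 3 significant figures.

The p-quantile of Normal(μ,σ) is μ + z_p·σ, with z_{0.31} = -0.4959 and z_{0.87} = 1.126.
Eliminate σ: μ = (z₂·x₁ − z₁·x₂)/(z₂ − z₁) = (1.126·-6.61 − (-0.4959)·22.9)/1.622 = 2.410.
Then σ = (x₂ − x₁)/(z₂ − z₁) = (22.9 − -6.61)/1.622 = 18.191.
Precision τ = 1/σ² = 1/18.19² = 0.00302.

μ = 2.410, τ = 0.00302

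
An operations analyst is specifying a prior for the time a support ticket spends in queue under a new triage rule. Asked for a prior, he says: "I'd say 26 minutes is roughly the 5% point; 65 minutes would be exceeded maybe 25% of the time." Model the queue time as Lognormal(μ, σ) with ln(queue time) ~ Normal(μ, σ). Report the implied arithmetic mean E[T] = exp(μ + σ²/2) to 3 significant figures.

If T ~ Lognormal(μ,σ) then ln T ~ Normal(μ,σ), so the p-quantile of ln T is μ + z_p·σ.
ln(26) = 3.258 and ln(65) = 4.174; z_{0.05} = -1.645, z_{0.75} = 0.6745.
σ = (4.174 − 3.258)/(0.6745 − (-1.645)) = 0.395.
μ = 3.258 − (-1.645)·0.395 = 3.908.
E[T] = exp(μ + σ²/2) = exp(3.908 + 0.0780) = 53.8 minutes.

E[T] ≈ 53.8 minutes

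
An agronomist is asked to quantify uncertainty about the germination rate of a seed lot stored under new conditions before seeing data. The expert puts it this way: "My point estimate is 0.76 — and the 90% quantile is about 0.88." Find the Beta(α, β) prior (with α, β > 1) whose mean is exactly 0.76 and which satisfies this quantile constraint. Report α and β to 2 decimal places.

α ≈ 13.56, β ≈ 4.28

With mean 0.76 fixed, write α = 0.76s, β = 0.24s where s = α+β.
Need P(θ < 0.88) = 0.9 under Beta(0.76s, 0.24s). Normal approximation: (q−m)/√(m(1−m)/s) ≈ z_{0.9} = 1.28, so s ≈ 0.76·0.24·(1.28)²/(0.88−0.76)² = 20.8.
At s = 20.8: P(θ<0.88) ≈ 0.920. Adjusting to match 0.9 gives s ≈ 17.84.
So α = 0.76·17.84 ≈ 13.56, β = 0.24·17.84 ≈ 4.28.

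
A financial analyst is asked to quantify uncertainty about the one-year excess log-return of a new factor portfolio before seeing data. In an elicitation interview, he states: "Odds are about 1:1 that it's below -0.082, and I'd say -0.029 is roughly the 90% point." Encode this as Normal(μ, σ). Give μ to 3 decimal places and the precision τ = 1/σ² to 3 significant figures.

μ = -0.082, τ = 585

The p-quantile of Normal(μ,σ) is μ + z_p·σ, with z_{0.5} = 0 and z_{0.9} = 1.282.
Eliminate σ: μ = (z₂·x₁ − z₁·x₂)/(z₂ − z₁) = (1.282·-0.082 − (0)·-0.029)/1.282 = -0.082.
Then σ = (x₂ − x₁)/(z₂ − z₁) = (-0.029 − -0.082)/1.282 = 0.041.
Precision τ = 1/σ² = 1/0.04136² = 585.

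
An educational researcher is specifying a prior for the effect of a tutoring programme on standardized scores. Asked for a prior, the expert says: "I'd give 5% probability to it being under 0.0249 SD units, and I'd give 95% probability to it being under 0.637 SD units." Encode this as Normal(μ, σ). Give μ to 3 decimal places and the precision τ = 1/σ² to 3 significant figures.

μ = 0.331, τ = 28.9

The p-quantile of Normal(μ,σ) is μ + z_p·σ, with z_{0.05} = -1.645 and z_{0.95} = 1.645.
Eliminate σ: μ = (z₂·x₁ − z₁·x₂)/(z₂ − z₁) = (1.645·0.0249 − (-1.645)·0.637)/3.29 = 0.331.
Then σ = (x₂ − x₁)/(z₂ − z₁) = (0.637 − 0.0249)/3.29 = 0.186.
Precision τ = 1/σ² = 1/0.1861² = 28.9.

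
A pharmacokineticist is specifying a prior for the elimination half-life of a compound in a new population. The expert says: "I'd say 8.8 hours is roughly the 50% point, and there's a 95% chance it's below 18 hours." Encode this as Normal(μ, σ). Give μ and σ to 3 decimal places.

μ = 8.800, σ = 5.593

For Normal(μ,σ), the p-quantile is μ + z_p·σ. Here z_{0.5} = 0, z_{0.95} = 1.645.
So 8.8 = μ + 0σ and 18 = μ + 1.645σ.
Subtracting: σ = (18 − 8.8)/(1.645 − (0)) = 5.593.
Then μ = 8.8 − (0)·5.593 = 8.800.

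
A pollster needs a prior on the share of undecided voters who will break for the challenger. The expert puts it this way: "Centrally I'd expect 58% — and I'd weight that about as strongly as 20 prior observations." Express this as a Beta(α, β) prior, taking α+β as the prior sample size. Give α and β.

α = 11.6, β = 8.4

Under the effective-sample-size interpretation, Beta(α, β) has prior mean α/(α+β) and prior sample size α+β.
So α+β = 20 and α/(α+β) = 0.58, giving α = 0.58·20 = 11.6 and β = 20 − 11.6 = 8.4.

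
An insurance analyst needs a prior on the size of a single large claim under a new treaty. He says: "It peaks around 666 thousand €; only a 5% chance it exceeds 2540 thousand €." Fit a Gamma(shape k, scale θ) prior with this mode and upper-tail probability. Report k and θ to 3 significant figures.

Gamma(k,θ) with k>1 has mode (k−1)θ, so θ = 666/(k−1).
Need P(X < 2540) = 0.95 with θ tied to k this way. Start at k = 2, θ = 666: P(X<2540) ≈ 0.894.
Too low — raise k to concentrate. Iterating converges to k ≈ 2.42.
Then θ = 666/(2.42−1) ≈ 470.

k ≈ 2.42, θ ≈ 470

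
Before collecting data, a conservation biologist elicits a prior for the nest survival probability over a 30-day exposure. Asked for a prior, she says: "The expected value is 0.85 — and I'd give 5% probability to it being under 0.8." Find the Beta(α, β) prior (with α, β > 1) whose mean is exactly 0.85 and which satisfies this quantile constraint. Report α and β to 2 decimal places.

α ≈ 129.13, β ≈ 22.79

With mean 0.85 fixed, write α = 0.85s, β = 0.15s where s = α+β.
Need P(θ < 0.8) = 0.05 under Beta(0.85s, 0.15s). Normal approximation: (q−m)/√(m(1−m)/s) ≈ z_{0.05} = -1.64, so s ≈ 0.85·0.15·(-1.64)²/(0.8−0.85)² = 138.0.
At s = 138.0: P(θ<0.8) ≈ 0.058. Adjusting to match 0.05 gives s ≈ 151.92.
So α = 0.85·151.92 ≈ 129.13, β = 0.15·151.92 ≈ 22.79.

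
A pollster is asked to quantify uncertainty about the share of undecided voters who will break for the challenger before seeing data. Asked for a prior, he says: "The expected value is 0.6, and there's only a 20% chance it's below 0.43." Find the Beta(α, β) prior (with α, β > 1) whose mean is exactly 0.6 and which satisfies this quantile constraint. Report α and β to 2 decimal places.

With mean 0.6 fixed, write α = 0.6s, β = 0.4s where s = α+β.
Need P(θ < 0.43) = 0.2 under Beta(0.6s, 0.4s). Normal approximation: (q−m)/√(m(1−m)/s) ≈ z_{0.2} = -0.842, so s ≈ 0.6·0.4·(-0.842)²/(0.43−0.6)² = 5.9.
At s = 5.9: P(θ<0.43) ≈ 0.198. Adjusting to match 0.2 gives s ≈ 5.76.
So α = 0.6·5.76 ≈ 3.46, β = 0.4·5.76 ≈ 2.30.

α ≈ 3.46, β ≈ 2.30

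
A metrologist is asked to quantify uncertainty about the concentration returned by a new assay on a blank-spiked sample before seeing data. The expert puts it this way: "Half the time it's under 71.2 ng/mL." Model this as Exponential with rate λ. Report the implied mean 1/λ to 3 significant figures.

mean ≈ 103 ng/mL

Exponential median = ln 2 / λ, so λ = ln 2 / 71.2 = 0.00974.
Mean = 1/λ = 103 ng/mL.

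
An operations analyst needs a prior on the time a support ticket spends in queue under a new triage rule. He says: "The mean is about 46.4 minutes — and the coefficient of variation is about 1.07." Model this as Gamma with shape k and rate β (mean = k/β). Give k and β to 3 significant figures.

k ≈ 0.873, β ≈ 0.0188

For Gamma(k, rate β): mean = k/β, variance = k/β², so CV = 1/√k.
CV = 1.07, hence k = 1/CV² = 0.873.
Then β = k/mean = 0.873/46.4 = 0.0188.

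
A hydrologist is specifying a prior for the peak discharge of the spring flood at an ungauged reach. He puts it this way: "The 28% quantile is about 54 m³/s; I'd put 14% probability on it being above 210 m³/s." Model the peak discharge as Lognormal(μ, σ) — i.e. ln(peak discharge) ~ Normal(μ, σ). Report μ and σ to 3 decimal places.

If T ~ Lognormal(μ,σ) then ln T ~ Normal(μ,σ), so the p-quantile of ln T is μ + z_p·σ.
ln(54) = 3.989 and ln(210) = 5.347; z_{0.28} = -0.5828, z_{0.86} = 1.08.
σ = (5.347 − 3.989)/(1.08 − (-0.5828)) = 0.817.
μ = 3.989 − (-0.5828)·0.817 = 4.465.

μ ≈ 4.465, σ ≈ 0.817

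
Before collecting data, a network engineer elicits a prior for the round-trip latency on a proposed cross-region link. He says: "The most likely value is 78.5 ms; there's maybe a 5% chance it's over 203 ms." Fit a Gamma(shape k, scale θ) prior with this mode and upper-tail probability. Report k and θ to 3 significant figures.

k ≈ 4, θ ≈ 26.2

Gamma(k,θ) with k>1 has mode (k−1)θ, so θ = 78.5/(k−1).
Need P(X < 203) = 0.95 with θ tied to k this way. Start at k = 2, θ = 78.5: P(X<203) ≈ 0.730.
Too low — raise k to concentrate. Iterating converges to k ≈ 4.
Then θ = 78.5/(4−1) ≈ 26.2.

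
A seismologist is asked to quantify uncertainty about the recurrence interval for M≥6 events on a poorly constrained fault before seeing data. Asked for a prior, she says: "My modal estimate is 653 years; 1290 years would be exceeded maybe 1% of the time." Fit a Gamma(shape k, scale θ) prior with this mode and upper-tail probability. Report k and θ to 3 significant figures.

k ≈ 11.6, θ ≈ 61.5

Gamma(k,θ) with k>1 has mode (k−1)θ, so θ = 653/(k−1).
Need P(X < 1290) = 0.99 with θ tied to k this way. Start at k = 2, θ = 653: P(X<1290) ≈ 0.587.
Too low — raise k to concentrate. Iterating converges to k ≈ 11.6.
Then θ = 653/(11.6−1) ≈ 61.5.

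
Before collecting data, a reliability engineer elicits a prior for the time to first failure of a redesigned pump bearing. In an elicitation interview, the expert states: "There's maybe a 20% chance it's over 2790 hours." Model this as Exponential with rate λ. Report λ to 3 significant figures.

P(T > 2790.0) = e^(−λ·2790.0) = 0.2, so λ = −ln(0.2)/2790.0 = 0.000577.

λ ≈ 0.000577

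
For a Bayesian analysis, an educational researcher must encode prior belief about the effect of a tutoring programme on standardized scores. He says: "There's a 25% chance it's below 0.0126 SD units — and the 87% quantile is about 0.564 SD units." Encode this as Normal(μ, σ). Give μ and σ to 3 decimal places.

μ = 0.219, σ = 0.306

The p-quantile of Normal(μ,σ) is μ + z_p·σ, with z_{0.25} = -0.6745 and z_{0.87} = 1.126.
Eliminate σ: μ = (z₂·x₁ − z₁·x₂)/(z₂ − z₁) = (1.126·0.0126 − (-0.6745)·0.564)/1.801 = 0.219.
Then σ = (x₂ − x₁)/(z₂ − z₁) = (0.564 − 0.0126)/1.801 = 0.306.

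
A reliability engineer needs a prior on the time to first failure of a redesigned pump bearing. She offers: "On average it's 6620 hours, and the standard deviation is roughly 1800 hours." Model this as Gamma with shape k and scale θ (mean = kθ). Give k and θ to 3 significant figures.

For Gamma(k, scale θ): mean = kθ, variance = kθ², so CV = 1/√k.
CV = SD/mean = 1800/6620 = 0.2719, hence k = 1/CV² = 13.5.
Then θ = mean/k = 6620/13.5 = 489.

k ≈ 13.5, θ ≈ 489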